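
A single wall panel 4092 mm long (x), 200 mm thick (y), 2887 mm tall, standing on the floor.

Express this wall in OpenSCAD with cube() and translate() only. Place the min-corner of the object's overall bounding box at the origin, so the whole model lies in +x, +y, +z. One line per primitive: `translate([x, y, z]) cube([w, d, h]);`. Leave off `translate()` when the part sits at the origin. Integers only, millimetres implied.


cube([4092, 200, 2887]);


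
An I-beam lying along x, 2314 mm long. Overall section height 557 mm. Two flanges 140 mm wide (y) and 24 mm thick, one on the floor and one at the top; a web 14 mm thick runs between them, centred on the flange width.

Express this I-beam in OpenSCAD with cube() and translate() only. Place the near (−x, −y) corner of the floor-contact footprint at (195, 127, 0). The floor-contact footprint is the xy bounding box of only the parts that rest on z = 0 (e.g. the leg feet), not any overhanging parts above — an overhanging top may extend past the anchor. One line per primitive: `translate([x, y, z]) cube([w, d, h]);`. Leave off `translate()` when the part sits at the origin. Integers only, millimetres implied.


translate([195, 127, 0]) cube([2314, 140, 24]);
translate([195, 190, 24]) cube([2314, 14, 509]);
translate([195, 127, 533]) cube([2314, 140, 24]);


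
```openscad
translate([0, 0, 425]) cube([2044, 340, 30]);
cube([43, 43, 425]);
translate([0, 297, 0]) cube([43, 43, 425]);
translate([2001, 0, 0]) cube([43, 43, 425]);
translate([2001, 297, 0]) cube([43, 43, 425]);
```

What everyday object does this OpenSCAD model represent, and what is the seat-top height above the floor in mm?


A bench. The seat-top height is 455 mm.

A long slab on four corner posts — a bench. The slab sits at z = 425 with thickness 30, so the top is 425 + 30 = 455 mm.


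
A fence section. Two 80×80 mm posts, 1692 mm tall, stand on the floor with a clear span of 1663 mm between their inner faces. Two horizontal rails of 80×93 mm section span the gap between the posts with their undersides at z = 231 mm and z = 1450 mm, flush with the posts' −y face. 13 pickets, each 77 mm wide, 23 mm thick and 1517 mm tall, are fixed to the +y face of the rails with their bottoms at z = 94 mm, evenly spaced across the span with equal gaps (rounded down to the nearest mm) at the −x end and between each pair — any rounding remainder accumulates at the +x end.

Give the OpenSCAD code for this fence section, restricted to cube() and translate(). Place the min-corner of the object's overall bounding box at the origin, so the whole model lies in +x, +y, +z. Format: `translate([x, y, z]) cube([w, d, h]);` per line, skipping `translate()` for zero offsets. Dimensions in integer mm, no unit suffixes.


cube([80, 80, 1692]);
translate([1743, 0, 0]) cube([80, 80, 1692]);
translate([80, 0, 231]) cube([1663, 80, 93]);
translate([80, 0, 1450]) cube([1663, 80, 93]);
translate([127, 80, 94]) cube([77, 23, 1517]);
translate([251, 80, 94]) cube([77, 23, 1517]);
translate([375, 80, 94]) cube([77, 23, 1517]);
translate([499, 80, 94]) cube([77, 23, 1517]);
translate([623, 80, 94]) cube([77, 23, 1517]);
translate([747, 80, 94]) cube([77, 23, 1517]);
translate([871, 80, 94]) cube([77, 23, 1517]);
translate([995, 80, 94]) cube([77, 23, 1517]);
translate([1119, 80, 94]) cube([77, 23, 1517]);
translate([1243, 80, 94]) cube([77, 23, 1517]);
translate([1367, 80, 94]) cube([77, 23, 1517]);
translate([1491, 80, 94]) cube([77, 23, 1517]);
translate([1615, 80, 94]) cube([77, 23, 1517]);


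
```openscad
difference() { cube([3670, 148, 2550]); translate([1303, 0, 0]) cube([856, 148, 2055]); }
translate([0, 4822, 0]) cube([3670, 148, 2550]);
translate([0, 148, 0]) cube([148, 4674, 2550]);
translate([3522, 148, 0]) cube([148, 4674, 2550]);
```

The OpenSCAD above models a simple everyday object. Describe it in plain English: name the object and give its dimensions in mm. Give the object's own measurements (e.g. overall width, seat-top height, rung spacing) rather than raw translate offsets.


A single room: four walls, each 2550 mm tall and 148 mm thick, enclosing an outside footprint 3670×4970 mm (x × y), no floor or roof. The front and back walls (−y and +y sides) run the full x-width; the side walls fit between their inner faces. A door opening 856 mm wide and 2055 mm tall is cut through the front wall from the floor up, its −x edge 1303 mm from the wall's −x end.


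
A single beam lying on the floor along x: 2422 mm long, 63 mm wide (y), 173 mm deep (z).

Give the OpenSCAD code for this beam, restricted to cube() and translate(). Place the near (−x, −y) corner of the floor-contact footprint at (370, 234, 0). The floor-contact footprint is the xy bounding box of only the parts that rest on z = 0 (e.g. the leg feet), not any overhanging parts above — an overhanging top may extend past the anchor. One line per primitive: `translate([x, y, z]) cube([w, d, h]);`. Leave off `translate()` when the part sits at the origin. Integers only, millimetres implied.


translate([370, 234, 0]) cube([2422, 63, 173]);


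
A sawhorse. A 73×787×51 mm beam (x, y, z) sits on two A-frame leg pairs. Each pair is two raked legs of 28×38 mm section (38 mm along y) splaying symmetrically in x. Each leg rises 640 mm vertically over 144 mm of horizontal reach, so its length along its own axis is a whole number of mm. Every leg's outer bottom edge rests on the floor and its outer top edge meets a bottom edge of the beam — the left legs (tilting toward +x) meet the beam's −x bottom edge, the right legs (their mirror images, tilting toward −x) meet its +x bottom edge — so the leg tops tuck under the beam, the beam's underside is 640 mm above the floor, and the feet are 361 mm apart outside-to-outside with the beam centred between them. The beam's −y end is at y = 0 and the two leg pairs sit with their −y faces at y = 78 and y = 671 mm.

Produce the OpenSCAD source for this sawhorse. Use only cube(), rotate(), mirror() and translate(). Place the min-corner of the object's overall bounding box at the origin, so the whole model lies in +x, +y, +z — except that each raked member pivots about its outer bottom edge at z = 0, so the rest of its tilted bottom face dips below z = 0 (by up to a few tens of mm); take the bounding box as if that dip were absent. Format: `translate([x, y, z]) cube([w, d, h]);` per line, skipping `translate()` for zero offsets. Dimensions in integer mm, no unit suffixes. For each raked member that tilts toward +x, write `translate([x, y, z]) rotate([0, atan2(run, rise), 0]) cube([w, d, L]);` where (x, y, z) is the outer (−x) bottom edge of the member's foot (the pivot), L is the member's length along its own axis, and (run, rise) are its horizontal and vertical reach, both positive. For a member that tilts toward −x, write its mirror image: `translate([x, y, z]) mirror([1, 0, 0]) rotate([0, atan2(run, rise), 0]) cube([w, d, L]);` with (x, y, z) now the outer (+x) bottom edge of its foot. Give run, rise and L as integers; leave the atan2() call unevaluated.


translate([144, 0, 640]) cube([73, 787, 51]);
translate([0, 78, 0]) rotate([0, atan2(144, 640), 0]) cube([28, 38, 656]);
translate([361, 78, 0]) mirror([1, 0, 0]) rotate([0, atan2(144, 640), 0]) cube([28, 38, 656]);
translate([0, 671, 0]) rotate([0, atan2(144, 640), 0]) cube([28, 38, 656]);
translate([361, 671, 0]) mirror([1, 0, 0]) rotate([0, atan2(144, 640), 0]) cube([28, 38, 656]);


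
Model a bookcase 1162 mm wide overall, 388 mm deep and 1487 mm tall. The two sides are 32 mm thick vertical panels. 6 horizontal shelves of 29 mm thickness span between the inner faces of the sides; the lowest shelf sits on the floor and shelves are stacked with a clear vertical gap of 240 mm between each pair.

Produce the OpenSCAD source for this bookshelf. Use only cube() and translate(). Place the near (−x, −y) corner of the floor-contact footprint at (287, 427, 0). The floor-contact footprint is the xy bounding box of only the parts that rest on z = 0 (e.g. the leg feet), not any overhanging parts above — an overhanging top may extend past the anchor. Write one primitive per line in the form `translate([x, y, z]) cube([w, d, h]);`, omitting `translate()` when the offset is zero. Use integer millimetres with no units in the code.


translate([287, 427, 0]) cube([32, 388, 1487]);
translate([1417, 427, 0]) cube([32, 388, 1487]);
translate([319, 427, 0]) cube([1098, 388, 29]);
translate([319, 427, 269]) cube([1098, 388, 29]);
translate([319, 427, 538]) cube([1098, 388, 29]);
translate([319, 427, 807]) cube([1098, 388, 29]);
translate([319, 427, 1076]) cube([1098, 388, 29]);
translate([319, 427, 1345]) cube([1098, 388, 29]);


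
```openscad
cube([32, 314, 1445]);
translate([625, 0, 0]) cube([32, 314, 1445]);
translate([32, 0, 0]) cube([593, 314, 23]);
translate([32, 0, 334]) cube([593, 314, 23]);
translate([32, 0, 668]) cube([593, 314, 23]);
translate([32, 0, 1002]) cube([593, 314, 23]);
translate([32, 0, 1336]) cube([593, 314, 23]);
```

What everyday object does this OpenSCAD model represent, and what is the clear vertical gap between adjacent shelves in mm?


A bookshelf. The clear shelf gap is 311 mm.

Two tall side panels with 5 horizontal boards between them — a bookshelf. The first two shelf undersides are at z = 0 and z = 334; with shelf thickness 23, the clear gap is 334 − 0 − 23 = 311 mm.


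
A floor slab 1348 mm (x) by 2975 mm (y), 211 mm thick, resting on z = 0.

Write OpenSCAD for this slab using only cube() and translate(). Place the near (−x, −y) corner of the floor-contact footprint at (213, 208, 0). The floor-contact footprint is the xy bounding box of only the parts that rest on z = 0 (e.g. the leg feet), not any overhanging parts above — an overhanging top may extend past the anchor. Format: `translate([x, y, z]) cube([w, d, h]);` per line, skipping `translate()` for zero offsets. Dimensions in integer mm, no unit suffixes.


translate([213, 208, 0]) cube([1348, 2975, 211]);


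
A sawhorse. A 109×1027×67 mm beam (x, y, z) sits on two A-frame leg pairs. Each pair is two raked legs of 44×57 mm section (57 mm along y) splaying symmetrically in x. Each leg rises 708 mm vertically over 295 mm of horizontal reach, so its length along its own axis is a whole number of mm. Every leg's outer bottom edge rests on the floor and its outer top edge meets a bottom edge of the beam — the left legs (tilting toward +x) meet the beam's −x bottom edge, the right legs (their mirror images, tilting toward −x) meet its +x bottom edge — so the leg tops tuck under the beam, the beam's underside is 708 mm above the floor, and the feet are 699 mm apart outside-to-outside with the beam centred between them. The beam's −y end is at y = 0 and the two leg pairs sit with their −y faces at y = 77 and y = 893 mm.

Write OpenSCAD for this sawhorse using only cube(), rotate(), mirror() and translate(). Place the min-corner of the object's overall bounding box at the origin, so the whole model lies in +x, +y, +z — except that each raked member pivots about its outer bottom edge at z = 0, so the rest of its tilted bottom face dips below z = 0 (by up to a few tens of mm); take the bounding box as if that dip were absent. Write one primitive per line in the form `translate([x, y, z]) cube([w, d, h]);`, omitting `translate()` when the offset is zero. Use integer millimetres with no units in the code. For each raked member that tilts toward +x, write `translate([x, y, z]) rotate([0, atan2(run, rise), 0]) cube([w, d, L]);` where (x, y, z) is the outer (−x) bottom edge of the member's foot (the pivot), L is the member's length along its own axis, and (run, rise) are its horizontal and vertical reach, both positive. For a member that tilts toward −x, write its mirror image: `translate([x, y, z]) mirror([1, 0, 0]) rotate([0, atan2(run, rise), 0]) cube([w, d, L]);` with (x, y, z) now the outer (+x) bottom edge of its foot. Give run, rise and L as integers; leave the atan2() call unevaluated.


translate([295, 0, 708]) cube([109, 1027, 67]);
translate([0, 77, 0]) rotate([0, atan2(295, 708), 0]) cube([44, 57, 767]);
translate([699, 77, 0]) mirror([1, 0, 0]) rotate([0, atan2(295, 708), 0]) cube([44, 57, 767]);
translate([0, 893, 0]) rotate([0, atan2(295, 708), 0]) cube([44, 57, 767]);
translate([699, 893, 0]) mirror([1, 0, 0]) rotate([0, atan2(295, 708), 0]) cube([44, 57, 767]);


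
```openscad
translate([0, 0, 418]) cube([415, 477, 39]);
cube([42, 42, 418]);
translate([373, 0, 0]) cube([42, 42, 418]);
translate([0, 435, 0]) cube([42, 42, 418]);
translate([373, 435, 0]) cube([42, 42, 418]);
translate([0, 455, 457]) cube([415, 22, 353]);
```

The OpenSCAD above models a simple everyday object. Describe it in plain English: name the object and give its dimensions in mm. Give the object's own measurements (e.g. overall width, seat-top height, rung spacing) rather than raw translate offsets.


A chair. The seat is a 415×477×39 mm slab with its top at z = 457 mm, on four 42×42 mm corner legs (flush with the seat edges, standing on z = 0). A flat backrest 22 mm thick, 353 mm tall, spans the full seat width and rises from the seat top along its +y edge, rear face flush with the rear of the seat.


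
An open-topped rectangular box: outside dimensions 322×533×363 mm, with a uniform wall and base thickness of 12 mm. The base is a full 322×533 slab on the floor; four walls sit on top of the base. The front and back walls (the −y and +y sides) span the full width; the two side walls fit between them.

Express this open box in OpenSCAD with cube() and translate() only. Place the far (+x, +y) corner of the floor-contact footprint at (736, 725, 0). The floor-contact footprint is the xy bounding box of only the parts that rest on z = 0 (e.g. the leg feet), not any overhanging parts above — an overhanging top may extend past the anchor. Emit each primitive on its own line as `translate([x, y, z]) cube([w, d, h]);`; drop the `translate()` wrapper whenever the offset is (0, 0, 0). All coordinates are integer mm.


translate([414, 192, 0]) cube([322, 533, 12]);
translate([414, 192, 12]) cube([322, 12, 351]);
translate([414, 713, 12]) cube([322, 12, 351]);
translate([414, 204, 12]) cube([12, 509, 351]);
translate([724, 204, 12]) cube([12, 509, 351]);


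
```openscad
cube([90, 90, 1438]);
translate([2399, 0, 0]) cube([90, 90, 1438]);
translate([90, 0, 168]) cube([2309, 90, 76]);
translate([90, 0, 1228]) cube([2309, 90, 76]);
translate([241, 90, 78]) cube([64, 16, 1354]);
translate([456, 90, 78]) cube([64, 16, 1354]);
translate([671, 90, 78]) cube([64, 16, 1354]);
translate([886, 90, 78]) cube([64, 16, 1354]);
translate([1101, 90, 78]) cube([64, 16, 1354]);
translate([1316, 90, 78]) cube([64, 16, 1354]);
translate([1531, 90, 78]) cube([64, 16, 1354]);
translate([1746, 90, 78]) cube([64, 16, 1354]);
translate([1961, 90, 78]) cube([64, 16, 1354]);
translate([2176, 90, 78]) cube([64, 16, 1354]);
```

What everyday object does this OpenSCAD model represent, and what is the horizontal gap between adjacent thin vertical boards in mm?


A fence section. The picket gap is 151 mm.

Two posts, two rails, 10 pickets — a fence section. Span 2309 mm holds 10 pickets of 64 mm with 11 equal gaps: ⌊(2309 − 10·64) / 11⌋ = 151 mm.


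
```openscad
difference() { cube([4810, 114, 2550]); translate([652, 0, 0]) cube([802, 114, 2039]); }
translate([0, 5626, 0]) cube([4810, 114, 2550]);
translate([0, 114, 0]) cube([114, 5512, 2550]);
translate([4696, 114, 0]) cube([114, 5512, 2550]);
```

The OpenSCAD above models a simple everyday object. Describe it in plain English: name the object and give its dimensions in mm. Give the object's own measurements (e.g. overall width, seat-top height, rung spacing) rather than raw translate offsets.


A single room: four walls, each 2550 mm tall and 114 mm thick, enclosing an outside footprint 4810×5740 mm (x × y), no floor or roof. The front and back walls (−y and +y sides) run the full x-width; the side walls fit between their inner faces. A door opening 802 mm wide and 2039 mm tall is cut through the front wall from the floor up, its −x edge 652 mm from the wall's −x end.


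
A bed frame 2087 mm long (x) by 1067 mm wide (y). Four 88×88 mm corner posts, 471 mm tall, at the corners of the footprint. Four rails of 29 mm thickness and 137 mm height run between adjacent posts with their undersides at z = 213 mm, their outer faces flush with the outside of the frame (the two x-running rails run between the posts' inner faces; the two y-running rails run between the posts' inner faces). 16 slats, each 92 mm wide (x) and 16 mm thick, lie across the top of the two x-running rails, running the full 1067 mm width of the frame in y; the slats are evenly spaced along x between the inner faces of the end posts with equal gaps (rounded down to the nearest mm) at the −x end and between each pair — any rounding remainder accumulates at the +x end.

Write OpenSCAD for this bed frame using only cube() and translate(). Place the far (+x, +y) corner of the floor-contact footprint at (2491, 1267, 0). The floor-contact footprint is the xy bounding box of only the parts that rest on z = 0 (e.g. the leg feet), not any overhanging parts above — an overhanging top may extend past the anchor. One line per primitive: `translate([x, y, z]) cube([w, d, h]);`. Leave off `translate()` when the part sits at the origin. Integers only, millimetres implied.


translate([404, 200, 0]) cube([88, 88, 471]);
translate([404, 1179, 0]) cube([88, 88, 471]);
translate([2403, 200, 0]) cube([88, 88, 471]);
translate([2403, 1179, 0]) cube([88, 88, 471]);
translate([492, 200, 213]) cube([1911, 29, 137]);
translate([492, 1238, 213]) cube([1911, 29, 137]);
translate([404, 288, 213]) cube([29, 891, 137]);
translate([2462, 288, 213]) cube([29, 891, 137]);
translate([517, 200, 350]) cube([92, 1067, 16]);
translate([634, 200, 350]) cube([92, 1067, 16]);
translate([751, 200, 350]) cube([92, 1067, 16]);
translate([868, 200, 350]) cube([92, 1067, 16]);
translate([985, 200, 350]) cube([92, 1067, 16]);
translate([1102, 200, 350]) cube([92, 1067, 16]);
translate([1219, 200, 350]) cube([92, 1067, 16]);
translate([1336, 200, 350]) cube([92, 1067, 16]);
translate([1453, 200, 350]) cube([92, 1067, 16]);
translate([1570, 200, 350]) cube([92, 1067, 16]);
translate([1687, 200, 350]) cube([92, 1067, 16]);
translate([1804, 200, 350]) cube([92, 1067, 16]);
translate([1921, 200, 350]) cube([92, 1067, 16]);
translate([2038, 200, 350]) cube([92, 1067, 16]);
translate([2155, 200, 350]) cube([92, 1067, 16]);
translate([2272, 200, 350]) cube([92, 1067, 16]);


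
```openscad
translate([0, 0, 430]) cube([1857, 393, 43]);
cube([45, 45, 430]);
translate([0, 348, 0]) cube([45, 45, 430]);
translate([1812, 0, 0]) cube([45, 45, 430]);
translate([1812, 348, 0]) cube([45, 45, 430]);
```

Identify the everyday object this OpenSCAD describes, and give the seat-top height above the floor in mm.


A bench. The seat-top height is 473 mm.

A long slab on four corner posts — a bench. The slab sits at z = 430 with thickness 43, so the top is 430 + 43 = 473 mm.


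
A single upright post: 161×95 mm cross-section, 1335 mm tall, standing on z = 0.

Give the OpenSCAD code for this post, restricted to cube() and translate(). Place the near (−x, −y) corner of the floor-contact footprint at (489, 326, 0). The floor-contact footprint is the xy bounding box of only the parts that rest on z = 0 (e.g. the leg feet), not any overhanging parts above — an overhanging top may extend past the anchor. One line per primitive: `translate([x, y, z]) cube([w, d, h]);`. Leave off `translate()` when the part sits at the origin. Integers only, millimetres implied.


translate([489, 326, 0]) cube([161, 95, 1335]);


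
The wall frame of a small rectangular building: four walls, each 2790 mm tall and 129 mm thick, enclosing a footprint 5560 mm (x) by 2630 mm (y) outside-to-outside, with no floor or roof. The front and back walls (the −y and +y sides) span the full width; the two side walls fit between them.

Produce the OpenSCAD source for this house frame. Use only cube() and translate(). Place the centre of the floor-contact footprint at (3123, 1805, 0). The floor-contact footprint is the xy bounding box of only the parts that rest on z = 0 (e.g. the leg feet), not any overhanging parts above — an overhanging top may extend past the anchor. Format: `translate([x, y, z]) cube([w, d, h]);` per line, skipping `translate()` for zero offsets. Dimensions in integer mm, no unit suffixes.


translate([343, 490, 0]) cube([5560, 129, 2790]);
translate([343, 2991, 0]) cube([5560, 129, 2790]);
translate([343, 619, 0]) cube([129, 2372, 2790]);
translate([5774, 619, 0]) cube([129, 2372, 2790]);


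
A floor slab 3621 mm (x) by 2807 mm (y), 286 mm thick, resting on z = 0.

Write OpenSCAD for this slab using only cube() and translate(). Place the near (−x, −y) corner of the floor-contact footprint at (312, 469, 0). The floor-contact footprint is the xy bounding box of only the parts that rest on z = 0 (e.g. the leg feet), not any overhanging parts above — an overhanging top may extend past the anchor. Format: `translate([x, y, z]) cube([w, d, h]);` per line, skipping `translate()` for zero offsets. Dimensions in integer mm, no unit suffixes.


translate([312, 469, 0]) cube([3621, 2807, 286]);


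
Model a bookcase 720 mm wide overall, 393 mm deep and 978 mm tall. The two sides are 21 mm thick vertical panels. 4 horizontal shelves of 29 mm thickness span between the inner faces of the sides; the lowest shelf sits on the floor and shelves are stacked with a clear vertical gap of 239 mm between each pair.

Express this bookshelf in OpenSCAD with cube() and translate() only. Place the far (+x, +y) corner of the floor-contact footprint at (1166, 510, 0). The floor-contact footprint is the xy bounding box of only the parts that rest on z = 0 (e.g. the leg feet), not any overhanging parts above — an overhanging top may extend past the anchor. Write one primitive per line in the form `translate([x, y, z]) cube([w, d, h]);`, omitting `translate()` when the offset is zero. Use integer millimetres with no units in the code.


translate([446, 117, 0]) cube([21, 393, 978]);
translate([1145, 117, 0]) cube([21, 393, 978]);
translate([467, 117, 0]) cube([678, 393, 29]);
translate([467, 117, 268]) cube([678, 393, 29]);
translate([467, 117, 536]) cube([678, 393, 29]);
translate([467, 117, 804]) cube([678, 393, 29]);


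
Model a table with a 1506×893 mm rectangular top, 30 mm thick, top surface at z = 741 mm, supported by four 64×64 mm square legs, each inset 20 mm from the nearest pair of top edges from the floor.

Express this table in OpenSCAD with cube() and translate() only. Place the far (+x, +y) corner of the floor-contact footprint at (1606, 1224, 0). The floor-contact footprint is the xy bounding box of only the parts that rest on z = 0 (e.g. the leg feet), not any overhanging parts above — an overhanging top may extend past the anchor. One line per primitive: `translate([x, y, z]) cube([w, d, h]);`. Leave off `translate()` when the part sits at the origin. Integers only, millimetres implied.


// leg_h = 741 - 30 = 711
translate([120, 351, 711]) cube([1506, 893, 30]);
translate([140, 371, 0]) cube([64, 64, 711]);
translate([1542, 371, 0]) cube([64, 64, 711]);
translate([140, 1160, 0]) cube([64, 64, 711]);
translate([1542, 1160, 0]) cube([64, 64, 711]);


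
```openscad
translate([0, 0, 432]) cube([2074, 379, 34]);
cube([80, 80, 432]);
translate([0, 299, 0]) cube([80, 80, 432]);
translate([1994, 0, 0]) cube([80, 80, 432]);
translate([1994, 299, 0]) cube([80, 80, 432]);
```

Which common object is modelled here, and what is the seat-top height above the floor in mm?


A bench. The seat-top height is 466 mm.

A long slab on four corner posts — a bench. The slab sits at z = 432 with thickness 34, so the top is 432 + 34 = 466 mm.


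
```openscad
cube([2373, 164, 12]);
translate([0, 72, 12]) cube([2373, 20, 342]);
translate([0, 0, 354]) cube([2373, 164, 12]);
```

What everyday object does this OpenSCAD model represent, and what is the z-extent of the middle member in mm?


An I-beam. The web height is 342 mm.

Two wide flanges with a thin centred web — an I-beam. Overall 366 mm minus two 12 mm flanges gives a web of 366 − 2·12 = 342 mm.


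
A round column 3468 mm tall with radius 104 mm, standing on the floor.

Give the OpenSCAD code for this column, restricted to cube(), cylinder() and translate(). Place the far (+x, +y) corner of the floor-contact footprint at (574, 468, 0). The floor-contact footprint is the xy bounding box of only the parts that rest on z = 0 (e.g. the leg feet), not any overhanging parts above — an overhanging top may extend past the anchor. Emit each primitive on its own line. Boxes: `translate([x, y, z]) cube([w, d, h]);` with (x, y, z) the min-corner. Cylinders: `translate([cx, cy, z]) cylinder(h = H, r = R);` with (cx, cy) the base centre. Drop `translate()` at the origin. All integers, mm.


translate([470, 364, 0]) cylinder(h = 3468, r = 104);


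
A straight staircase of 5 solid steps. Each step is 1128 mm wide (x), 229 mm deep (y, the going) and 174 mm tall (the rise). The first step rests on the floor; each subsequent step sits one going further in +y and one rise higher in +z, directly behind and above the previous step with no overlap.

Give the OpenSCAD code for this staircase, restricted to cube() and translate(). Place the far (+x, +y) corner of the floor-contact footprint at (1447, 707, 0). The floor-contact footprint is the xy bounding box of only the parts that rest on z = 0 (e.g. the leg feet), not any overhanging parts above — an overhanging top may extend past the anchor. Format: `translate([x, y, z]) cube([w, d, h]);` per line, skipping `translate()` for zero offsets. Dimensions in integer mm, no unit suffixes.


translate([319, 478, 0]) cube([1128, 229, 174]);
translate([319, 707, 174]) cube([1128, 229, 174]);
translate([319, 936, 348]) cube([1128, 229, 174]);
translate([319, 1165, 522]) cube([1128, 229, 174]);
translate([319, 1394, 696]) cube([1128, 229, 174]);


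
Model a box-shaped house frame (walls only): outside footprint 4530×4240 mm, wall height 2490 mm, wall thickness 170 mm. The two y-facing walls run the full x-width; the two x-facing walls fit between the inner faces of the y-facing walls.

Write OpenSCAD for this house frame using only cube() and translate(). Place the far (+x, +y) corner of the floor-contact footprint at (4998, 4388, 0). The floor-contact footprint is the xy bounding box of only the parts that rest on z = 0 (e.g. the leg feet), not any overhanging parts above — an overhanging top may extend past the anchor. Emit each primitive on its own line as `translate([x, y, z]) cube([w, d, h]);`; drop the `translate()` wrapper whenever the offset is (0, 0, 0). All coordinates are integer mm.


translate([468, 148, 0]) cube([4530, 170, 2490]);
translate([468, 4218, 0]) cube([4530, 170, 2490]);
translate([468, 318, 0]) cube([170, 3900, 2490]);
translate([4828, 318, 0]) cube([170, 3900, 2490]);


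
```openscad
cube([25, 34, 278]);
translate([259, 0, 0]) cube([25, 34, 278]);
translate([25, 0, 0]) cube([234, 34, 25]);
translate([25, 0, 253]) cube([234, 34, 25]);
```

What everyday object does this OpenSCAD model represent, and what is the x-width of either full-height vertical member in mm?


A picture frame. The border width is 25 mm.

Four thin pieces enclosing a rectangular opening — a picture frame. The two full-height stiles are 278 mm tall; the top rail sits at z = 253 and is 25 mm tall, so the border above the opening is 278 − 253 = 25 mm, matching the stile x-width.


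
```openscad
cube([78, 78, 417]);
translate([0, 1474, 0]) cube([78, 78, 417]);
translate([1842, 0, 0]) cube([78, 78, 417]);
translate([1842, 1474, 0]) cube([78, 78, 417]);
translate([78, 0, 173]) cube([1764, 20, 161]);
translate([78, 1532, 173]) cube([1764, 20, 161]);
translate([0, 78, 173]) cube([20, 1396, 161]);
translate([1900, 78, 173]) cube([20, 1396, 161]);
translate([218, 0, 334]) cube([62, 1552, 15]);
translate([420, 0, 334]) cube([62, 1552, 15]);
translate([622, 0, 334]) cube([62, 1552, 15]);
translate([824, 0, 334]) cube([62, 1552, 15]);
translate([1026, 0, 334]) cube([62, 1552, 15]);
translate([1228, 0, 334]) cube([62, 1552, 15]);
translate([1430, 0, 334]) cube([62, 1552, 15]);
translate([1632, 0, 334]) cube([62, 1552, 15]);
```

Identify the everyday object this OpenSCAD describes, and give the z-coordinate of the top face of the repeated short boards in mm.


A bed frame. The slat-top height is 349 mm.

Four posts, four rails, and a row of slats — a bed frame. Slats sit on the rails at z = 173 + 161 = 334; with slat thickness 15, the top is 349 mm.


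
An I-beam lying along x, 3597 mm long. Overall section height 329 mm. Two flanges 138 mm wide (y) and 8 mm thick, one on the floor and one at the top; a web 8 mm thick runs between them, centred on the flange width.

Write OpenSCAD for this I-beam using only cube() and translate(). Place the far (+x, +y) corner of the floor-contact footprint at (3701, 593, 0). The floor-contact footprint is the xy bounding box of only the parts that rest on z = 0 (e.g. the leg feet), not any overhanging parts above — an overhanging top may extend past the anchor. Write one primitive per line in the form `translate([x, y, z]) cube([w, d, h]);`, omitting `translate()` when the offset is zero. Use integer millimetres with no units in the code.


translate([104, 455, 0]) cube([3597, 138, 8]);
translate([104, 520, 8]) cube([3597, 8, 313]);
translate([104, 455, 321]) cube([3597, 138, 8]);


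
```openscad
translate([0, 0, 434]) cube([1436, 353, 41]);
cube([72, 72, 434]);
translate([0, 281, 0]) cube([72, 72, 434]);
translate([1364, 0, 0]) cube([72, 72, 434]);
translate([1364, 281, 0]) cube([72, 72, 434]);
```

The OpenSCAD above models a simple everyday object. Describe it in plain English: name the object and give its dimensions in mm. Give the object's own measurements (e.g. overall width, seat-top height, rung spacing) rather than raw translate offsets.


A long wooden bench with a 1436 mm (x) × 353 mm (y) seat, 41 mm thick, its top surface 475 mm above the floor. Four 72 mm square legs at the seat corners, flush with the edges, run from z = 0 to the seat underside.


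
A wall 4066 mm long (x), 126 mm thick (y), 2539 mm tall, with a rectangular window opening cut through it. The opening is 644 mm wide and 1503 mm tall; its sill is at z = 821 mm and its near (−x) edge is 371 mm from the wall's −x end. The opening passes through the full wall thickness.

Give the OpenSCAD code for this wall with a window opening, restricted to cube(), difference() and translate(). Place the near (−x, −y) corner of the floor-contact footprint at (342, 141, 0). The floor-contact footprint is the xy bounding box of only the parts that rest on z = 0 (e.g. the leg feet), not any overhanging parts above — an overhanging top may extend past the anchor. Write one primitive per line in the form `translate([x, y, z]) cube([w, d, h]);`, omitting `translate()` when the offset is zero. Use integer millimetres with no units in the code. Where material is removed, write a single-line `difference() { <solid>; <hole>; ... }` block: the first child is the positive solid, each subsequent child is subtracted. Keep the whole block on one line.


difference() { translate([342, 141, 0]) cube([4066, 126, 2539]); translate([713, 141, 821]) cube([644, 126, 1503]); }


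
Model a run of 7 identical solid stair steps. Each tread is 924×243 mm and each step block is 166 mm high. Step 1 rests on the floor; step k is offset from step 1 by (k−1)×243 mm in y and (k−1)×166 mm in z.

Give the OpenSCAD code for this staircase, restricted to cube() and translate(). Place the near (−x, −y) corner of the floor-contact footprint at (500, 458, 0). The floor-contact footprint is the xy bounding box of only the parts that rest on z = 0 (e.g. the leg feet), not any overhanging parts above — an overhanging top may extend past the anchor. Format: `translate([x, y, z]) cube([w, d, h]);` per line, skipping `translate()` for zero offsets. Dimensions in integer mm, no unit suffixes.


translate([500, 458, 0]) cube([924, 243, 166]);
translate([500, 701, 166]) cube([924, 243, 166]);
translate([500, 944, 332]) cube([924, 243, 166]);
translate([500, 1187, 498]) cube([924, 243, 166]);
translate([500, 1430, 664]) cube([924, 243, 166]);
translate([500, 1673, 830]) cube([924, 243, 166]);
translate([500, 1916, 996]) cube([924, 243, 166]);


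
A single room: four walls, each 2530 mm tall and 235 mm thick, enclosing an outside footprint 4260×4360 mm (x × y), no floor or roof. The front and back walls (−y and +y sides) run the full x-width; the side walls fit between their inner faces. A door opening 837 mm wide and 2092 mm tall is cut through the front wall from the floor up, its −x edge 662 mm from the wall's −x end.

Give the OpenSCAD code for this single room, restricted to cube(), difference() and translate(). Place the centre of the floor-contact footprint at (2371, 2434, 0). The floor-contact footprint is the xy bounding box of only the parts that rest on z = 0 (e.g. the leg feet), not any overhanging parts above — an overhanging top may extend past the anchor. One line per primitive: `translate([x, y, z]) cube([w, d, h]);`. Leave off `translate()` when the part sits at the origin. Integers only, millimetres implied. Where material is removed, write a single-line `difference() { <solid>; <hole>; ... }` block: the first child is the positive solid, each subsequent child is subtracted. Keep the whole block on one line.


difference() { translate([241, 254, 0]) cube([4260, 235, 2530]); translate([903, 254, 0]) cube([837, 235, 2092]); }
translate([241, 4379, 0]) cube([4260, 235, 2530]);
translate([241, 489, 0]) cube([235, 3890, 2530]);
translate([4266, 489, 0]) cube([235, 3890, 2530]);


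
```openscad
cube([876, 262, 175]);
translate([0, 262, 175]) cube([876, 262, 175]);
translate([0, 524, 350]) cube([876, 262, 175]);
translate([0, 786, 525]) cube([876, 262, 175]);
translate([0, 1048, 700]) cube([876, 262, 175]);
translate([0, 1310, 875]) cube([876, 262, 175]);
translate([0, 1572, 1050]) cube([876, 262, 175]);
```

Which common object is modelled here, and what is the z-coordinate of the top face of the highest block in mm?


A staircase. The total rise is 1225 mm.

7 identical blocks, each offset up and back from the previous — a staircase. Each step is 175 mm tall and there are 7 of them, so the total rise is 7 × 175 = 1225 mm.


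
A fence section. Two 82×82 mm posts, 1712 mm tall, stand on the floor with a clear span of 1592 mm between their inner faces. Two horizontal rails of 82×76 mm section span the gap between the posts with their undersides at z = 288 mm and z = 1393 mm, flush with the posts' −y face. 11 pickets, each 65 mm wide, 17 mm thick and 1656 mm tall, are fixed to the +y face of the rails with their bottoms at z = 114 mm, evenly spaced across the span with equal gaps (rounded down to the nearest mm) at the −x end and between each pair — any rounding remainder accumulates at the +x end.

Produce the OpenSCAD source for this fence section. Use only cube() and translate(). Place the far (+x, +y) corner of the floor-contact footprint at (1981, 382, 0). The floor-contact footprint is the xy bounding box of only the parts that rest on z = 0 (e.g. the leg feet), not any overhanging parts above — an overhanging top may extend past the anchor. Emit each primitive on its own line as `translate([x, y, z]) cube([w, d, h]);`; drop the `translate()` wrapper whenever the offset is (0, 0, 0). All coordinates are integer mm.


translate([225, 300, 0]) cube([82, 82, 1712]);
translate([1899, 300, 0]) cube([82, 82, 1712]);
translate([307, 300, 288]) cube([1592, 82, 76]);
translate([307, 300, 1393]) cube([1592, 82, 76]);
translate([380, 382, 114]) cube([65, 17, 1656]);
translate([518, 382, 114]) cube([65, 17, 1656]);
translate([656, 382, 114]) cube([65, 17, 1656]);
translate([794, 382, 114]) cube([65, 17, 1656]);
translate([932, 382, 114]) cube([65, 17, 1656]);
translate([1070, 382, 114]) cube([65, 17, 1656]);
translate([1208, 382, 114]) cube([65, 17, 1656]);
translate([1346, 382, 114]) cube([65, 17, 1656]);
translate([1484, 382, 114]) cube([65, 17, 1656]);
translate([1622, 382, 114]) cube([65, 17, 1656]);
translate([1760, 382, 114]) cube([65, 17, 1656]);


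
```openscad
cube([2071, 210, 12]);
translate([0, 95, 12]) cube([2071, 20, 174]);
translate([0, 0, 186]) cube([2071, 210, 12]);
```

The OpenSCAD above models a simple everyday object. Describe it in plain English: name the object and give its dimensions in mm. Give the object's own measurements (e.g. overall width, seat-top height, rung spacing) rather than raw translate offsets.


An I-beam lying along x, 2071 mm long. Overall section height 198 mm. Two flanges 210 mm wide (y) and 12 mm thick, one on the floor and one at the top; a web 20 mm thick runs between them, centred on the flange width.


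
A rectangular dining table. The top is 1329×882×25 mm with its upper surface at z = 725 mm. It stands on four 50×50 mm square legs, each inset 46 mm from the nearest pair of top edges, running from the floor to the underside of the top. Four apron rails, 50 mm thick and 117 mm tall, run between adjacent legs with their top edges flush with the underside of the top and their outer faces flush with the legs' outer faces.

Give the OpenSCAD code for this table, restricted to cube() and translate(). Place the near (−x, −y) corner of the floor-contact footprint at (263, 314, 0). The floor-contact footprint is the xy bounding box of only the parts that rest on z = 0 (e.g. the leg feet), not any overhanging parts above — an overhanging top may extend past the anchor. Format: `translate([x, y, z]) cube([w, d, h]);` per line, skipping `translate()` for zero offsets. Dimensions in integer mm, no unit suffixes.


// leg_h = 725 - 25 = 700
// apron z = 700 - 117 = 583
translate([217, 268, 700]) cube([1329, 882, 25]);
translate([263, 314, 0]) cube([50, 50, 700]);
translate([1450, 314, 0]) cube([50, 50, 700]);
translate([263, 1054, 0]) cube([50, 50, 700]);
translate([1450, 1054, 0]) cube([50, 50, 700]);
translate([313, 314, 583]) cube([1137, 50, 117]);
translate([313, 1054, 583]) cube([1137, 50, 117]);
translate([263, 364, 583]) cube([50, 690, 117]);
translate([1450, 364, 583]) cube([50, 690, 117]);


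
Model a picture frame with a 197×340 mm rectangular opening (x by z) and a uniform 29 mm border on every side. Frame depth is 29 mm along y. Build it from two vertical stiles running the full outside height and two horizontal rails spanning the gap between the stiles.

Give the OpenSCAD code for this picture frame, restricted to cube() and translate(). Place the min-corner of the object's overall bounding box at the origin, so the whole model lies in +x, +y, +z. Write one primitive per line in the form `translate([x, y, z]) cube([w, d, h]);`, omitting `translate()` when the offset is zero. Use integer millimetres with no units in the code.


cube([29, 29, 398]);
translate([226, 0, 0]) cube([29, 29, 398]);
translate([29, 0, 0]) cube([197, 29, 29]);
translate([29, 0, 369]) cube([197, 29, 29]);


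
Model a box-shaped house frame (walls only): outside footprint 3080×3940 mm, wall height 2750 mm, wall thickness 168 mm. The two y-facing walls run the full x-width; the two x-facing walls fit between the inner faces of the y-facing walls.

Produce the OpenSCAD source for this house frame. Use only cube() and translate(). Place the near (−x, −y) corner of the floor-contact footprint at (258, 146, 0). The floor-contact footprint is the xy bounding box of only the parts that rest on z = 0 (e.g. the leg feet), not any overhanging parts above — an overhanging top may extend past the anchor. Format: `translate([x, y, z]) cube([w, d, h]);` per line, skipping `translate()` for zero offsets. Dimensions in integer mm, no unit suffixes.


translate([258, 146, 0]) cube([3080, 168, 2750]);
translate([258, 3918, 0]) cube([3080, 168, 2750]);
translate([258, 314, 0]) cube([168, 3604, 2750]);
translate([3170, 314, 0]) cube([168, 3604, 2750]);
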